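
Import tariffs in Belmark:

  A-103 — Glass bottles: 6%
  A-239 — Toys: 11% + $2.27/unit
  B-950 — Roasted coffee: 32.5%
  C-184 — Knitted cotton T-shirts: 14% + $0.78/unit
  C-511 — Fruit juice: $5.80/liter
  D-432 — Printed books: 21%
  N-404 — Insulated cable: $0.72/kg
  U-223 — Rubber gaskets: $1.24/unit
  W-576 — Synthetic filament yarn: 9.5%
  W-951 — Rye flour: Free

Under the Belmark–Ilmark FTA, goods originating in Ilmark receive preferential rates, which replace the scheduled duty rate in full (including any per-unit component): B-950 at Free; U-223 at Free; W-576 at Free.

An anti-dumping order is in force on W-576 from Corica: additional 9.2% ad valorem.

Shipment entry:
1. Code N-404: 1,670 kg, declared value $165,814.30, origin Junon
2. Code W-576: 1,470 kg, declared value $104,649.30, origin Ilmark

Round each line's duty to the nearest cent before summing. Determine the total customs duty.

Line 1 (N-404, Junon, 1,670 kg, $165,814.30):
Base rate for N-404 is $0.72/kg.
Duty = 1,670 × $0.72 = $1,202.40.
Line 2 (W-576, Ilmark, 1,470 kg, $104,649.30):
Base rate for W-576 is 9.5%.
Origin Ilmark qualifies under the Belmark–Ilmark agreement and W-576 is covered: preferential rate Free applies instead.
The additional-duty order on W-576 targets Corica, not Ilmark; it does not apply.
Duty = $104,649.30 × 0% = $0.00.
Total = $1,202.40 + $0.00 = $1,202.40.

$1,202.40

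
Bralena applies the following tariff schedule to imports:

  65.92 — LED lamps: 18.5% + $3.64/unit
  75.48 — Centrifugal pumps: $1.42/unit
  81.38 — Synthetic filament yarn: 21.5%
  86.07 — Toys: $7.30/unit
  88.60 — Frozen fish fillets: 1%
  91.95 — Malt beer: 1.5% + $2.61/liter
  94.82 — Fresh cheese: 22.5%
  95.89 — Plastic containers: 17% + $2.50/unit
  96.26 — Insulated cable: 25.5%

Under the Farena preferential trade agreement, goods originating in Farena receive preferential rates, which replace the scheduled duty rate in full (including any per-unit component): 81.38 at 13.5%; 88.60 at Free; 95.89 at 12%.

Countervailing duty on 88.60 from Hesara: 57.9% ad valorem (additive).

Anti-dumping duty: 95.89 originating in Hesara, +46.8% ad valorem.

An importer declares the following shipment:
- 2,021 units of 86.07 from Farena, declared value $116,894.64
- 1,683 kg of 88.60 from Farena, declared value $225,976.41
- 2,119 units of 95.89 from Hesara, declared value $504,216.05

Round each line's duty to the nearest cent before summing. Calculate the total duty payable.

Line 1 (86.07, Farena, 2,021 units, $116,894.64):
Base rate for 86.07 is $7.30/unit.
Origin Farena is the FTA partner but 86.07 is not on the preference list; base rate stands.
Duty = 2,021 × $7.30 = $14,753.30.
Line 2 (88.60, Farena, 1,683 kg, $225,976.41):
Base rate for 88.60 is 1%.
Origin Farena qualifies under the Bralena–Farena agreement and 88.60 is covered: preferential rate Free applies instead.
The additional-duty order on 88.60 targets Hesara, not Farena; it does not apply.
Duty = $225,976.41 × 0% = $0.00.
Line 3 (95.89, Hesara, 2,119 units, $504,216.05):
Base rate for 95.89 is 17% + $2.50/unit.
95.89 has an FTA preferential rate, but origin Hesara is not Farena; base rate stands.
Additional duty on 95.89 from Hesara: +46.8%. Applied ad valorem rate: 17% + 46.8% = 63.8%.
Duty = $504,216.05 × 63.8% + 2,119 × $2.50 = $326,987.34.
Total = $14,753.30 + $0.00 + $326,987.34 = $341,740.64.

$341,740.64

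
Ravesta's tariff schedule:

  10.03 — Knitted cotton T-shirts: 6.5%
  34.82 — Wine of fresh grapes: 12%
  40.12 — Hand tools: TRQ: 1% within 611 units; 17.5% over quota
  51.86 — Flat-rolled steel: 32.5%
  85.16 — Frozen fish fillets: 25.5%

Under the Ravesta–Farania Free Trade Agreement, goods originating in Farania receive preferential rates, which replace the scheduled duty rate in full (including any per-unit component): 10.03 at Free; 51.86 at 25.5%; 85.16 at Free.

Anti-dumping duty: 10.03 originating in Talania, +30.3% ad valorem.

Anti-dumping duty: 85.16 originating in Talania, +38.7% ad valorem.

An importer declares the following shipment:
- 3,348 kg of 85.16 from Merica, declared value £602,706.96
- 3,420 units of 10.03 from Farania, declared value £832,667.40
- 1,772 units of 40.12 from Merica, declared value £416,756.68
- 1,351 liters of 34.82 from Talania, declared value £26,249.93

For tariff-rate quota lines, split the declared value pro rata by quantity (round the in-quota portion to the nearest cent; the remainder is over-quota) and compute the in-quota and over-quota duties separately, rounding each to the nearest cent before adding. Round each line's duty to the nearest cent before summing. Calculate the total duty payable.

£206,062.00

Line 1 (85.16, Merica, 3,348 kg, £602,706.96):
Base rate for 85.16 is 25.5%.
85.16 has an FTA preferential rate, but origin Merica is not Farania; base rate stands.
The additional-duty order on 85.16 targets Talania, not Merica; it does not apply.
Duty = £602,706.96 × 25.5% = £153,690.27.
Line 2 (10.03, Farania, 3,420 units, £832,667.40):
Base rate for 10.03 is 6.5%.
Origin Farania qualifies under the Ravesta–Farania agreement and 10.03 is covered: preferential rate Free applies instead.
The additional-duty order on 10.03 targets Talania, not Farania; it does not apply.
Duty = £832,667.40 × 0% = £0.00.
Line 3 (40.12, Merica, 1,772 units, £416,756.68):
Code 40.12 is under a tariff-rate quota (threshold 611 units). In-quota: 611 units at 1%; over-quota: 1,161 units at 17.5%.
Pro-rata value split: in-quota = £416,756.68 × 611/1,772 = £143,701.09; over-quota = £416,756.68 − £143,701.09 = £273,055.59.
In-quota duty = £143,701.09 × 1% = £1,437.01. Over-quota duty = £273,055.59 × 17.5% = £47,784.73.
Line duty = £1,437.01 + £47,784.73 = £49,221.74.
Line 4 (34.82, Talania, 1,351 liters, £26,249.93):
Base rate for 34.82 is 12%.
Duty = £26,249.93 × 12% = £3,149.99.
Total = £153,690.27 + £0.00 + £49,221.74 + £3,149.99 = £206,062.00.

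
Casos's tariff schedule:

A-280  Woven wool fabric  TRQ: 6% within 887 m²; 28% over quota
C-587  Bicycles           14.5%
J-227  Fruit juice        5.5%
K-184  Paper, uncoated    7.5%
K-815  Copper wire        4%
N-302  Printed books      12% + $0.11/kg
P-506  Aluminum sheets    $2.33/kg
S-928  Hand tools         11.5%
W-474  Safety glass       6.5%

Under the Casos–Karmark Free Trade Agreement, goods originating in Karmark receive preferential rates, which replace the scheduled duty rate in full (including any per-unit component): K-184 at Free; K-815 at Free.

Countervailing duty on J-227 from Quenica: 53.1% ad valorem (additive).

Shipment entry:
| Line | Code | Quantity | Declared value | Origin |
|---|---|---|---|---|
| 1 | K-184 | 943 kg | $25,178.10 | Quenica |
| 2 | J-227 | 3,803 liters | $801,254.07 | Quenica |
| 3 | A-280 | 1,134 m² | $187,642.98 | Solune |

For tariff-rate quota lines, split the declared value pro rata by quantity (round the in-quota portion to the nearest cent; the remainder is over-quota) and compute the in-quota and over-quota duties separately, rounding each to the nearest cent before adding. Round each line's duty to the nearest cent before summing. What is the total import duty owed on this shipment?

Line 1 (K-184, Quenica, 943 kg, $25,178.10):
Base rate for K-184 is 7.5%.
K-184 has an FTA preferential rate, but origin Quenica is not Karmark; base rate stands.
Duty = $25,178.10 × 7.5% = $1,888.36.
Line 2 (J-227, Quenica, 3,803 liters, $801,254.07):
Base rate for J-227 is 5.5%.
Additional duty on J-227 from Quenica: +53.1%. Applied ad valorem rate: 5.5% + 53.1% = 58.6%.
Duty = $801,254.07 × 58.6% = $469,534.89.
Line 3 (A-280, Solune, 1,134 m², $187,642.98):
Code A-280 is under a tariff-rate quota (threshold 887 m²). In-quota: 887 m² at 6%; over-quota: 247 m² at 28%.
Pro-rata value split: in-quota = $187,642.98 × 887/1,134 = $146,771.89; over-quota = $187,642.98 − $146,771.89 = $40,871.09.
In-quota duty = $146,771.89 × 6% = $8,806.31. Over-quota duty = $40,871.09 × 28% = $11,443.91.
Line duty = $8,806.31 + $11,443.91 = $20,250.22.
Total = $1,888.36 + $469,534.89 + $20,250.22 = $491,673.47.

$491,673.47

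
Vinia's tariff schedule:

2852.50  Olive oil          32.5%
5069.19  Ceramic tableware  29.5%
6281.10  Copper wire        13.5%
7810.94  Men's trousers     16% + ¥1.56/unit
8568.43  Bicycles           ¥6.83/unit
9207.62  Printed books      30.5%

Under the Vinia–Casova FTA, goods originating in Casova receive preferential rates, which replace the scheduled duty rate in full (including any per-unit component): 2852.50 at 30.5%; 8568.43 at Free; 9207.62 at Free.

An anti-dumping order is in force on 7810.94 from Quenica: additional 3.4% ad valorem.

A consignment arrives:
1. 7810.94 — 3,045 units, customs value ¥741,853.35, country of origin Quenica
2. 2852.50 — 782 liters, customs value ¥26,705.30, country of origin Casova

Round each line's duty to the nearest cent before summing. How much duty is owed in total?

¥156,814.87

Line 1 (7810.94, Quenica, 3,045 units, ¥741,853.35):
Base rate for 7810.94 is 16% + ¥1.56/unit.
Additional duty on 7810.94 from Quenica: +3.4%. Applied ad valorem rate: 16% + 3.4% = 19.4%.
Duty = ¥741,853.35 × 19.4% + 3,045 × ¥1.56 = ¥148,669.75.
Line 2 (2852.50, Casova, 782 liters, ¥26,705.30):
Base rate for 2852.50 is 32.5%.
Origin Casova qualifies under the Vinia–Casova agreement and 2852.50 is covered: preferential rate 30.5% applies instead.
Duty = ¥26,705.30 × 30.5% = ¥8,145.12.
Total = ¥148,669.75 + ¥8,145.12 = ¥156,814.87.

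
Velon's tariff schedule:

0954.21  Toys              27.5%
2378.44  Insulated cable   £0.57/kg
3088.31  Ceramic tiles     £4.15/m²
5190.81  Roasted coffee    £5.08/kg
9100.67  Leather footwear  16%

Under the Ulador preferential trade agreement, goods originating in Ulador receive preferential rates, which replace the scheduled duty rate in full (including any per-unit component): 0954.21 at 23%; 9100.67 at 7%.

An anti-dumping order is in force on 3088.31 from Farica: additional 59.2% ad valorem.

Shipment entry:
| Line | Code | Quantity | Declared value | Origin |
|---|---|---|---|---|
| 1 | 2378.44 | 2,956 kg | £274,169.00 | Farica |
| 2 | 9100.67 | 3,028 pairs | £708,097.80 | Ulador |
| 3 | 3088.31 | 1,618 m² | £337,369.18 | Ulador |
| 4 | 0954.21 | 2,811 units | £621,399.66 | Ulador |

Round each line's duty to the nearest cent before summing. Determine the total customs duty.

Line 1 (2378.44, Farica, 2,956 kg, £274,169.00):
Base rate for 2378.44 is £0.57/kg.
Duty = 2,956 × £0.57 = £1,684.92.
Line 2 (9100.67, Ulador, 3,028 pairs, £708,097.80):
Base rate for 9100.67 is 16%.
Origin Ulador qualifies under the Velon–Ulador agreement and 9100.67 is covered: preferential rate 7% applies instead.
Duty = £708,097.80 × 7% = £49,566.85.
Line 3 (3088.31, Ulador, 1,618 m², £337,369.18):
Base rate for 3088.31 is £4.15/m².
Origin Ulador is the FTA partner but 3088.31 is not on the preference list; base rate stands.
The additional-duty order on 3088.31 targets Farica, not Ulador; it does not apply.
Duty = 1,618 × £4.15 = £6,714.70.
Line 4 (0954.21, Ulador, 2,811 units, £621,399.66):
Base rate for 0954.21 is 27.5%.
Origin Ulador qualifies under the Velon–Ulador agreement and 0954.21 is covered: preferential rate 23% applies instead.
Duty = £621,399.66 × 23% = £142,921.92.
Total = £1,684.92 + £49,566.85 + £6,714.70 + £142,921.92 = £200,888.39.

£200,888.39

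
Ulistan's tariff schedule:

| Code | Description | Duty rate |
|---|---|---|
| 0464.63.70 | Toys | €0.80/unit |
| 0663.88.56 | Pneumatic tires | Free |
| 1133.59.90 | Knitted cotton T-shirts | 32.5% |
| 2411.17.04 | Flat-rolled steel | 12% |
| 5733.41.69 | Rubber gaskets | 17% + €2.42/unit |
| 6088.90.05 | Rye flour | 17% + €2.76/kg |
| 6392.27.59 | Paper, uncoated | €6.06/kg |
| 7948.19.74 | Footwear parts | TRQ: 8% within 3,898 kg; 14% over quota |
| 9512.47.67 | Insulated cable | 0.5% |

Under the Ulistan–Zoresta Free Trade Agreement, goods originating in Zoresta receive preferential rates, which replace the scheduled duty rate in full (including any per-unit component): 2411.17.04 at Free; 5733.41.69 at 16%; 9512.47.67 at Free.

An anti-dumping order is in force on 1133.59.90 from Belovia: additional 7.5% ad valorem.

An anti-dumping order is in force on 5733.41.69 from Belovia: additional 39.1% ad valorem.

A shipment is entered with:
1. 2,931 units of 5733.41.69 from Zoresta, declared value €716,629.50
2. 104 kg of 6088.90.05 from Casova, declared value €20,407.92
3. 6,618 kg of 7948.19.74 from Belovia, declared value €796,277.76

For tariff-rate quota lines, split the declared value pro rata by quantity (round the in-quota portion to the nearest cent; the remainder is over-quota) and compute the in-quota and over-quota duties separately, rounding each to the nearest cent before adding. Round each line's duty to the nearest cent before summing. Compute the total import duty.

Line 1 (5733.41.69, Zoresta, 2,931 units, €716,629.50):
Base rate for 5733.41.69 is 17% + €2.42/unit.
Origin Zoresta qualifies under the Ulistan–Zoresta agreement and 5733.41.69 is covered: preferential rate 16% applies instead.
The additional-duty order on 5733.41.69 targets Belovia, not Zoresta; it does not apply.
Duty = €716,629.50 × 16% = €114,660.72.
Line 2 (6088.90.05, Casova, 104 kg, €20,407.92):
Base rate for 6088.90.05 is 17% + €2.76/kg.
Duty = €20,407.92 × 17% + 104 × €2.76 = €3,756.39.
Line 3 (7948.19.74, Belovia, 6,618 kg, €796,277.76):
Code 7948.19.74 is under a tariff-rate quota (threshold 3,898 kg). In-quota: 3,898 kg at 8%; over-quota: 2,720 kg at 14%.
Pro-rata value split: in-quota = €796,277.76 × 3,898/6,618 = €469,007.36; over-quota = €796,277.76 − €469,007.36 = €327,270.40.
In-quota duty = €469,007.36 × 8% = €37,520.59. Over-quota duty = €327,270.40 × 14% = €45,817.86.
Line duty = €37,520.59 + €45,817.86 = €83,338.45.
Total = €114,660.72 + €3,756.39 + €83,338.45 = €201,755.56.

€201,755.56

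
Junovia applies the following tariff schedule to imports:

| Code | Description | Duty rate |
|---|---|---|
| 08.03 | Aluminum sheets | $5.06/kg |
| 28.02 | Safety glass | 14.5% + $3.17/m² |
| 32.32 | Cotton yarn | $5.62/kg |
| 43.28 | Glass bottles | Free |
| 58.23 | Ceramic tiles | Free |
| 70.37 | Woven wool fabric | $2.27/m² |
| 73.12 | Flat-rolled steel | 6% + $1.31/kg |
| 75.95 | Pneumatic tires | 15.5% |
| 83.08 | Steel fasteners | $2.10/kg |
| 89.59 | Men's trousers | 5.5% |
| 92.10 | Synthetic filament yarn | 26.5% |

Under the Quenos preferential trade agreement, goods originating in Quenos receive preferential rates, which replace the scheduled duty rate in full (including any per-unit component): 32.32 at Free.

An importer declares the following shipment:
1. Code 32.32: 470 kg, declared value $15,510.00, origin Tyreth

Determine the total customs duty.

$2,641.40

Line 1 (32.32, Tyreth, 470 kg, $15,510.00):
Base rate for 32.32 is $5.62/kg.
32.32 has an FTA preferential rate, but origin Tyreth is not Quenos; base rate stands.
Duty = 470 × $5.62 = $2,641.40.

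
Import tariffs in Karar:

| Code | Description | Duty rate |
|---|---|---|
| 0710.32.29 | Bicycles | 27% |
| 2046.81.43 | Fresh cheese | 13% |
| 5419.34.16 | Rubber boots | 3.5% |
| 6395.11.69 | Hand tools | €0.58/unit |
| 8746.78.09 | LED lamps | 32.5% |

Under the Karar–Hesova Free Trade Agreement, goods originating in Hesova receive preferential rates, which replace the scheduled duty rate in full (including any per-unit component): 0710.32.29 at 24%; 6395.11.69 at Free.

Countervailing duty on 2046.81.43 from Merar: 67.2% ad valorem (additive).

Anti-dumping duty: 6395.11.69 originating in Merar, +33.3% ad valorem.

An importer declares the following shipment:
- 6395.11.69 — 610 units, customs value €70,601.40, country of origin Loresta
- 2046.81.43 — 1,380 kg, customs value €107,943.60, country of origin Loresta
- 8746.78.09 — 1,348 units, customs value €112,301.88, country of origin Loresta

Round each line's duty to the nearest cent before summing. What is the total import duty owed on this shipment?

€50,884.58

Line 1 (6395.11.69, Loresta, 610 units, €70,601.40):
Base rate for 6395.11.69 is €0.58/unit.
6395.11.69 has an FTA preferential rate, but origin Loresta is not Hesova; base rate stands.
The additional-duty order on 6395.11.69 targets Merar, not Loresta; it does not apply.
Duty = 610 × €0.58 = €353.80.
Line 2 (2046.81.43, Loresta, 1,380 kg, €107,943.60):
Base rate for 2046.81.43 is 13%.
The additional-duty order on 2046.81.43 targets Merar, not Loresta; it does not apply.
Duty = €107,943.60 × 13% = €14,032.67.
Line 3 (8746.78.09, Loresta, 1,348 units, €112,301.88):
Base rate for 8746.78.09 is 32.5%.
Duty = €112,301.88 × 32.5% = €36,498.11.
Total = €353.80 + €14,032.67 + €36,498.11 = €50,884.58.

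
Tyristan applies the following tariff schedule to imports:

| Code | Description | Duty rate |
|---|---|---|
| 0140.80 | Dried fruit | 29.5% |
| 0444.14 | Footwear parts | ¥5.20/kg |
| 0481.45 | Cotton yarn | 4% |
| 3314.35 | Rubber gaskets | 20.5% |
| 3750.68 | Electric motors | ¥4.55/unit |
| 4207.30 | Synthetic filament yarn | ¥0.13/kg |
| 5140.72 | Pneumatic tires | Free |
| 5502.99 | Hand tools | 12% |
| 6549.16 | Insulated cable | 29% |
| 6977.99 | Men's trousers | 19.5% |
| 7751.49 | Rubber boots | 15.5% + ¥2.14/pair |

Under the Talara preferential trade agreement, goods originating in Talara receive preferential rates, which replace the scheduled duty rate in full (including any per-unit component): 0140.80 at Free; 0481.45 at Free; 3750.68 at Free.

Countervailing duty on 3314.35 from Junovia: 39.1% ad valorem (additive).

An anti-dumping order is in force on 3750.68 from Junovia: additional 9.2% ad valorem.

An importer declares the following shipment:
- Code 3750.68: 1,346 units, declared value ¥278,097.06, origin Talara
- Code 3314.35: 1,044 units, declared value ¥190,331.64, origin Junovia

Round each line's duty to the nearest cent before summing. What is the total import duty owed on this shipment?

Line 1 (3750.68, Talara, 1,346 units, ¥278,097.06):
Base rate for 3750.68 is ¥4.55/unit.
Origin Talara qualifies under the Tyristan–Talara agreement and 3750.68 is covered: preferential rate Free applies instead.
The additional-duty order on 3750.68 targets Junovia, not Talara; it does not apply.
Duty = ¥278,097.06 × 0% = ¥0.00.
Line 2 (3314.35, Junovia, 1,044 units, ¥190,331.64):
Base rate for 3314.35 is 20.5%.
Additional duty on 3314.35 from Junovia: +39.1%. Applied ad valorem rate: 20.5% + 39.1% = 59.6%.
Duty = ¥190,331.64 × 59.6% = ¥113,437.66.
Total = ¥0.00 + ¥113,437.66 = ¥113,437.66.

¥113,437.66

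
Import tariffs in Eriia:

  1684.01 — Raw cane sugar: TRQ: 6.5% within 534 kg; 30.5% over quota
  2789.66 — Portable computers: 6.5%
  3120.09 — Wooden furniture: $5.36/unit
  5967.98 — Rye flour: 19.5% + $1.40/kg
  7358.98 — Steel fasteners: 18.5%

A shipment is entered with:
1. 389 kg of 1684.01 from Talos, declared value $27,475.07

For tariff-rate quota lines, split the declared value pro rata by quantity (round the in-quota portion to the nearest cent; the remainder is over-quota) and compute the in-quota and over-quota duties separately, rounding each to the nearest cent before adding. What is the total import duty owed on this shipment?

$1,785.88

Line 1 (1684.01, Talos, 389 kg, $27,475.07):
Code 1684.01 is under a tariff-rate quota (threshold 534 kg). Quantity 389 kg is within the quota, so the in-quota rate 6.5% applies to the full value.
Duty = $27,475.07 × 6.5% = $1,785.88.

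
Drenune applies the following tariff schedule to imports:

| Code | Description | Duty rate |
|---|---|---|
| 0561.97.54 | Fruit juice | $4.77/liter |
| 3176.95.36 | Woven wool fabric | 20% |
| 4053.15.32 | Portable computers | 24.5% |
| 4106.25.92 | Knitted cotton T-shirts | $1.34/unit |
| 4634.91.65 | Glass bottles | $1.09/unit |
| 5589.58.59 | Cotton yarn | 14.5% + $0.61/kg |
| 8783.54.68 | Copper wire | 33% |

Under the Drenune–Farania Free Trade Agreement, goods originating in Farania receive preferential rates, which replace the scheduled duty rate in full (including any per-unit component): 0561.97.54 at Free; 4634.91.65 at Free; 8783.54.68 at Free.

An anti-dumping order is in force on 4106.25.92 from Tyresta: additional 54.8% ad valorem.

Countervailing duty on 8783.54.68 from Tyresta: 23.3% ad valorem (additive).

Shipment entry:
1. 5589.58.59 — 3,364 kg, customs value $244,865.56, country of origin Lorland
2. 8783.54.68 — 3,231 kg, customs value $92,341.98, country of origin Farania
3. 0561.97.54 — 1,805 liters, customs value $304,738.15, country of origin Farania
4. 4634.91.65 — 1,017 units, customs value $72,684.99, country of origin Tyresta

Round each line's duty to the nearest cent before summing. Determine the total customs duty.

Line 1 (5589.58.59, Lorland, 3,364 kg, $244,865.56):
Base rate for 5589.58.59 is 14.5% + $0.61/kg.
Duty = $244,865.56 × 14.5% + 3,364 × $0.61 = $37,557.55.
Line 2 (8783.54.68, Farania, 3,231 kg, $92,341.98):
Base rate for 8783.54.68 is 33%.
Origin Farania qualifies under the Drenune–Farania agreement and 8783.54.68 is covered: preferential rate Free applies instead.
The additional-duty order on 8783.54.68 targets Tyresta, not Farania; it does not apply.
Duty = $92,341.98 × 0% = $0.00.
Line 3 (0561.97.54, Farania, 1,805 liters, $304,738.15):
Base rate for 0561.97.54 is $4.77/liter.
Origin Farania qualifies under the Drenune–Farania agreement and 0561.97.54 is covered: preferential rate Free applies instead.
Duty = $304,738.15 × 0% = $0.00.
Line 4 (4634.91.65, Tyresta, 1,017 units, $72,684.99):
Base rate for 4634.91.65 is $1.09/unit.
4634.91.65 has an FTA preferential rate, but origin Tyresta is not Farania; base rate stands.
Duty = 1,017 × $1.09 = $1,108.53.
Total = $37,557.55 + $0.00 + $0.00 + $1,108.53 = $38,666.08.

$38,666.08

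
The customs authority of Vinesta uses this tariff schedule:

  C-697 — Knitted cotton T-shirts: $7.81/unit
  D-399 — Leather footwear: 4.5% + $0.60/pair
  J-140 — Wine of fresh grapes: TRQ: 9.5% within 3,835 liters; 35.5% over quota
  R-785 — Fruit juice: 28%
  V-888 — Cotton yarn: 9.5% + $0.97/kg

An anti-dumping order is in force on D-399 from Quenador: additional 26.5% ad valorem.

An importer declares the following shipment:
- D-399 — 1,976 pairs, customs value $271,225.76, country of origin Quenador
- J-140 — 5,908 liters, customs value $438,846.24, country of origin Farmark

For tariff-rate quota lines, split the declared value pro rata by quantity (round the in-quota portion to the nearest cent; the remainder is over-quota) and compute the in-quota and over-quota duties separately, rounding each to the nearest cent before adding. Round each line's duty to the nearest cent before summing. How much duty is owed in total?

Line 1 (D-399, Quenador, 1,976 pairs, $271,225.76):
Base rate for D-399 is 4.5% + $0.60/pair.
Additional duty on D-399 from Quenador: +26.5%. Applied ad valorem rate: 4.5% + 26.5% = 31%.
Duty = $271,225.76 × 31% + 1,976 × $0.60 = $85,265.59.
Line 2 (J-140, Farmark, 5,908 liters, $438,846.24):
Code J-140 is under a tariff-rate quota (threshold 3,835 liters). In-quota: 3,835 liters at 9.5%; over-quota: 2,073 liters at 35.5%.
Pro-rata value split: in-quota = $438,846.24 × 3,835/5,908 = $284,863.80; over-quota = $438,846.24 − $284,863.80 = $153,982.44.
In-quota duty = $284,863.80 × 9.5% = $27,062.06. Over-quota duty = $153,982.44 × 35.5% = $54,663.77.
Line duty = $27,062.06 + $54,663.77 = $81,725.83.
Total = $85,265.59 + $81,725.83 = $166,991.42.

$166,991.42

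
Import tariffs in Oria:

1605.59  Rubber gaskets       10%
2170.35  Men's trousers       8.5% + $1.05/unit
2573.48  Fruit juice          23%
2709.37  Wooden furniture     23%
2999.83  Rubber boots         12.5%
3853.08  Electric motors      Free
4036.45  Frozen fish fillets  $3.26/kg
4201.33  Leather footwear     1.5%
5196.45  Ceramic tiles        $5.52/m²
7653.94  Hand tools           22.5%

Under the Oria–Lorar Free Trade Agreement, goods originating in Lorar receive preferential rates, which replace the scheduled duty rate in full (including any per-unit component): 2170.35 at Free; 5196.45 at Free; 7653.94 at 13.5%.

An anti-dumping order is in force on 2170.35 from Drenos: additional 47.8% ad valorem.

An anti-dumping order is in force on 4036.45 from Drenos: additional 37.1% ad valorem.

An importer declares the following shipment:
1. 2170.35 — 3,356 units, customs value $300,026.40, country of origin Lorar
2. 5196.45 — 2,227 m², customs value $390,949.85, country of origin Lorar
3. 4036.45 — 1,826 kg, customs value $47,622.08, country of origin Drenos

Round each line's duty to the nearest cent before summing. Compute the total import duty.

Line 1 (2170.35, Lorar, 3,356 units, $300,026.40):
Base rate for 2170.35 is 8.5% + $1.05/unit.
Origin Lorar qualifies under the Oria–Lorar agreement and 2170.35 is covered: preferential rate Free applies instead.
The additional-duty order on 2170.35 targets Drenos, not Lorar; it does not apply.
Duty = $300,026.40 × 0% = $0.00.
Line 2 (5196.45, Lorar, 2,227 m², $390,949.85):
Base rate for 5196.45 is $5.52/m².
Origin Lorar qualifies under the Oria–Lorar agreement and 5196.45 is covered: preferential rate Free applies instead.
Duty = $390,949.85 × 0% = $0.00.
Line 3 (4036.45, Drenos, 1,826 kg, $47,622.08):
Base rate for 4036.45 is $3.26/kg.
Additional duty on 4036.45 from Drenos: +37.1% ad valorem. Applied ad valorem rate = 37.1%.
Duty = $47,622.08 × 37.1% + 1,826 × $3.26 = $23,620.55.
Total = $0.00 + $0.00 + $23,620.55 = $23,620.55.

$23,620.55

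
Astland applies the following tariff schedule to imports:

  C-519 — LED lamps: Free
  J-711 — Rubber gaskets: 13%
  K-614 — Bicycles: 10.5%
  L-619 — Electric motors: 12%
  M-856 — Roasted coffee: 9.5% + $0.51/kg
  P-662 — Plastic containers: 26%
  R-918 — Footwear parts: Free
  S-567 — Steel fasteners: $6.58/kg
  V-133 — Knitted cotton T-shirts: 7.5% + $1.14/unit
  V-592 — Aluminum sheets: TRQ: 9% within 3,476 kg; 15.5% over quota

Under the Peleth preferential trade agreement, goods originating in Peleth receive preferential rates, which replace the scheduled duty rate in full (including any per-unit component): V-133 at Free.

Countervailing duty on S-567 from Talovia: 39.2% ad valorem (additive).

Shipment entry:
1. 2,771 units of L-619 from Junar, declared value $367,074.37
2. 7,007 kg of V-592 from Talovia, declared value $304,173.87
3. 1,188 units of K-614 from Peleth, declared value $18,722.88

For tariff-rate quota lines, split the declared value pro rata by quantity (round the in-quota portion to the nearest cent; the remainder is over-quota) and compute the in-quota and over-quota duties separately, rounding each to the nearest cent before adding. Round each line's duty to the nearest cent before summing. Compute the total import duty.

Line 1 (L-619, Junar, 2,771 units, $367,074.37):
Base rate for L-619 is 12%.
Duty = $367,074.37 × 12% = $44,048.92.
Line 2 (V-592, Talovia, 7,007 kg, $304,173.87):
Code V-592 is under a tariff-rate quota (threshold 3,476 kg). In-quota: 3,476 kg at 9%; over-quota: 3,531 kg at 15.5%.
Pro-rata value split: in-quota = $304,173.87 × 3,476/7,007 = $150,893.16; over-quota = $304,173.87 − $150,893.16 = $153,280.71.
In-quota duty = $150,893.16 × 9% = $13,580.38. Over-quota duty = $153,280.71 × 15.5% = $23,758.51.
Line duty = $13,580.38 + $23,758.51 = $37,338.89.
Line 3 (K-614, Peleth, 1,188 units, $18,722.88):
Base rate for K-614 is 10.5%.
Origin Peleth is the FTA partner but K-614 is not on the preference list; base rate stands.
Duty = $18,722.88 × 10.5% = $1,965.90.
Total = $44,048.92 + $37,338.89 + $1,965.90 = $83,353.71.

$83,353.71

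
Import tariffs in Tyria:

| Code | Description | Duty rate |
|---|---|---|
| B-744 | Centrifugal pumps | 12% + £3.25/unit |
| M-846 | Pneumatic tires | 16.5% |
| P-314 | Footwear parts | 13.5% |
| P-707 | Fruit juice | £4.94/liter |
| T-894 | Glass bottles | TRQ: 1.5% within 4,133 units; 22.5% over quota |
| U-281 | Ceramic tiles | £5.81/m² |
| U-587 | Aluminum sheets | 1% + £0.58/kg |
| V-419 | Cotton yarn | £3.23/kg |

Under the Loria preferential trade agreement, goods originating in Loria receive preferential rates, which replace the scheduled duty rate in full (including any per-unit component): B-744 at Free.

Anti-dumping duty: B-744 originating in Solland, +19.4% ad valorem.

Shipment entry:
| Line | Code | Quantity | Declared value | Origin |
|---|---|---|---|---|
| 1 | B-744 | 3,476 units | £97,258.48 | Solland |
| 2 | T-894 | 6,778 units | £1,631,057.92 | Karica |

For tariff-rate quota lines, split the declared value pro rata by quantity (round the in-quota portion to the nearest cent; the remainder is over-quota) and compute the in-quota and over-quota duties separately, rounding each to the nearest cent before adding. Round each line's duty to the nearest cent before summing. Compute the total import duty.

£199,965.52

Line 1 (B-744, Solland, 3,476 units, £97,258.48):
Base rate for B-744 is 12% + £3.25/unit.
B-744 has an FTA preferential rate, but origin Solland is not Loria; base rate stands.
Additional duty on B-744 from Solland: +19.4%. Applied ad valorem rate: 12% + 19.4% = 31.4%.
Duty = £97,258.48 × 31.4% + 3,476 × £3.25 = £41,836.16.
Line 2 (T-894, Karica, 6,778 units, £1,631,057.92):
Code T-894 is under a tariff-rate quota (threshold 4,133 units). In-quota: 4,133 units at 1.5%; over-quota: 2,645 units at 22.5%.
Pro-rata value split: in-quota = £1,631,057.92 × 4,133/6,778 = £994,565.12; over-quota = £1,631,057.92 − £994,565.12 = £636,492.80.
In-quota duty = £994,565.12 × 1.5% = £14,918.48. Over-quota duty = £636,492.80 × 22.5% = £143,210.88.
Line duty = £14,918.48 + £143,210.88 = £158,129.36.
Total = £41,836.16 + £158,129.36 = £199,965.52.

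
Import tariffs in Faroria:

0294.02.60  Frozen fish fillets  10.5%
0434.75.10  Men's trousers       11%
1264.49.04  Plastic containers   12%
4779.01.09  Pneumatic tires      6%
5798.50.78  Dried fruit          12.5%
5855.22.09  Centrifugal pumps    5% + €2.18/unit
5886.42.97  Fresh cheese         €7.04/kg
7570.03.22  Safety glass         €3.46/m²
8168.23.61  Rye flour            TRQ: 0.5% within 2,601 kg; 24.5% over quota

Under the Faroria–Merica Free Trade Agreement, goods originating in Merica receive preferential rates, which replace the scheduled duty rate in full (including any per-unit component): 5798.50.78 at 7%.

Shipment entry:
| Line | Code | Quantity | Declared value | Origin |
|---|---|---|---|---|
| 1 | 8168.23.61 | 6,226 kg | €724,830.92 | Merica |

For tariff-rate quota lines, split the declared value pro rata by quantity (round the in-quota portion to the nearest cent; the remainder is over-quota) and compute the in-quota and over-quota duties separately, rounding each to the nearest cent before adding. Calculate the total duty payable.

Line 1 (8168.23.61, Merica, 6,226 kg, €724,830.92):
Code 8168.23.61 is under a tariff-rate quota (threshold 2,601 kg). In-quota: 2,601 kg at 0.5%; over-quota: 3,625 kg at 24.5%.
Pro-rata value split: in-quota = €724,830.92 × 2,601/6,226 = €302,808.42; over-quota = €724,830.92 − €302,808.42 = €422,022.50.
In-quota duty = €302,808.42 × 0.5% = €1,514.04. Over-quota duty = €422,022.50 × 24.5% = €103,395.51.
Line duty = €1,514.04 + €103,395.51 = €104,909.55.

€104,909.55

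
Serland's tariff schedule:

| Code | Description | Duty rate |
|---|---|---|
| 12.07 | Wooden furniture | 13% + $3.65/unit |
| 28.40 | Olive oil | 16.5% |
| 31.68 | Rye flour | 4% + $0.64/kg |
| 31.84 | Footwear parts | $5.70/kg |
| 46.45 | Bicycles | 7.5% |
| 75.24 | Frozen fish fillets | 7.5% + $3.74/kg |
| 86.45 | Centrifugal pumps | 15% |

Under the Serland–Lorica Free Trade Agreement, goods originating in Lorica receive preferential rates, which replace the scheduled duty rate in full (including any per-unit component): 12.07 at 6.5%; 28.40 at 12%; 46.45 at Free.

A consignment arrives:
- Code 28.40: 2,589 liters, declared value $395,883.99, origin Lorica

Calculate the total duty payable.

Line 1 (28.40, Lorica, 2,589 liters, $395,883.99):
Base rate for 28.40 is 16.5%.
Origin Lorica qualifies under the Serland–Lorica agreement and 28.40 is covered: preferential rate 12% applies instead.
Duty = $395,883.99 × 12% = $47,506.08.

$47,506.08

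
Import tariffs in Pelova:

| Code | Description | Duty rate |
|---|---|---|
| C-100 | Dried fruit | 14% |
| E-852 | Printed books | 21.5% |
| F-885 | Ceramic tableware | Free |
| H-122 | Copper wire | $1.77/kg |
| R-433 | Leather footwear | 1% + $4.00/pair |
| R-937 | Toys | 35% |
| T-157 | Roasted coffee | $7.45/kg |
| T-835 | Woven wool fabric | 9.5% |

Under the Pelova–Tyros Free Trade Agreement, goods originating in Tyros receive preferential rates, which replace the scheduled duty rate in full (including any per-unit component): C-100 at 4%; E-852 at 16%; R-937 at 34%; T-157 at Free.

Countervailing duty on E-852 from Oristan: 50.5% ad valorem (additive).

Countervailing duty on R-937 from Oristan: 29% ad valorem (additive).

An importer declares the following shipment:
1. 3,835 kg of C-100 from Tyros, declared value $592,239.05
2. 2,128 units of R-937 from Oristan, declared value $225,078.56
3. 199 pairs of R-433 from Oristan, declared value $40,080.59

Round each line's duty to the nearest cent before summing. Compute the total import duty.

$168,936.65

Line 1 (C-100, Tyros, 3,835 kg, $592,239.05):
Base rate for C-100 is 14%.
Origin Tyros qualifies under the Pelova–Tyros agreement and C-100 is covered: preferential rate 4% applies instead.
Duty = $592,239.05 × 4% = $23,689.56.
Line 2 (R-937, Oristan, 2,128 units, $225,078.56):
Base rate for R-937 is 35%.
R-937 has an FTA preferential rate, but origin Oristan is not Tyros; base rate stands.
Additional duty on R-937 from Oristan: +29%. Applied ad valorem rate: 35% + 29% = 64%.
Duty = $225,078.56 × 64% = $144,050.28.
Line 3 (R-433, Oristan, 199 pairs, $40,080.59):
Base rate for R-433 is 1% + $4.00/pair.
Duty = $40,080.59 × 1% + 199 × $4.00 = $1,196.81.
Total = $23,689.56 + $144,050.28 + $1,196.81 = $168,936.65.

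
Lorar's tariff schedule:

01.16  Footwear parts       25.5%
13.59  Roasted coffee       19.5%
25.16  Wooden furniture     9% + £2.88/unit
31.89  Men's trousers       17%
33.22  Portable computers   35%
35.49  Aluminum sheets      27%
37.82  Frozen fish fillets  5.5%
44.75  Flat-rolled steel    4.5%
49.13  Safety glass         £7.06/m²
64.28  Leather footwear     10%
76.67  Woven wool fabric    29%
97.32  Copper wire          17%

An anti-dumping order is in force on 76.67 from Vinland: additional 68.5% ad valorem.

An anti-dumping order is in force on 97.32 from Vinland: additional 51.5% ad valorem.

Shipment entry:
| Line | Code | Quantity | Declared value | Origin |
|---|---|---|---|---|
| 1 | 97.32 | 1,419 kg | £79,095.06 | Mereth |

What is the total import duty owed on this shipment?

Line 1 (97.32, Mereth, 1,419 kg, £79,095.06):
Base rate for 97.32 is 17%.
The additional-duty order on 97.32 targets Vinland, not Mereth; it does not apply.
Duty = £79,095.06 × 17% = £13,446.16.

£13,446.16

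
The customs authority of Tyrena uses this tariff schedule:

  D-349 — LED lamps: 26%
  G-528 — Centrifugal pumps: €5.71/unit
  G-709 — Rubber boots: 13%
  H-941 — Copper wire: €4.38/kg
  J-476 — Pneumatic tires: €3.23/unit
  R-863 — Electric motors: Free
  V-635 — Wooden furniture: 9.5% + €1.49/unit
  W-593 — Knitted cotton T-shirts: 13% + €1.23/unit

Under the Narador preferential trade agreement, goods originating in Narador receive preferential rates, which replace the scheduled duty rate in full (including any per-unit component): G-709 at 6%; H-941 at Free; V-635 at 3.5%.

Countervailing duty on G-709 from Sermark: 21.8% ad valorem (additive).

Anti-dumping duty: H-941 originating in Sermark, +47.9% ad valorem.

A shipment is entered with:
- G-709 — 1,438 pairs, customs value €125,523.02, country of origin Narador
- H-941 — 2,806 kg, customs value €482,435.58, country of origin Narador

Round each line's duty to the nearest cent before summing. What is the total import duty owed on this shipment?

€7,531.38

Line 1 (G-709, Narador, 1,438 pairs, €125,523.02):
Base rate for G-709 is 13%.
Origin Narador qualifies under the Tyrena–Narador agreement and G-709 is covered: preferential rate 6% applies instead.
The additional-duty order on G-709 targets Sermark, not Narador; it does not apply.
Duty = €125,523.02 × 6% = €7,531.38.
Line 2 (H-941, Narador, 2,806 kg, €482,435.58):
Base rate for H-941 is €4.38/kg.
Origin Narador qualifies under the Tyrena–Narador agreement and H-941 is covered: preferential rate Free applies instead.
The additional-duty order on H-941 targets Sermark, not Narador; it does not apply.
Duty = €482,435.58 × 0% = €0.00.
Total = €7,531.38 + €0.00 = €7,531.38.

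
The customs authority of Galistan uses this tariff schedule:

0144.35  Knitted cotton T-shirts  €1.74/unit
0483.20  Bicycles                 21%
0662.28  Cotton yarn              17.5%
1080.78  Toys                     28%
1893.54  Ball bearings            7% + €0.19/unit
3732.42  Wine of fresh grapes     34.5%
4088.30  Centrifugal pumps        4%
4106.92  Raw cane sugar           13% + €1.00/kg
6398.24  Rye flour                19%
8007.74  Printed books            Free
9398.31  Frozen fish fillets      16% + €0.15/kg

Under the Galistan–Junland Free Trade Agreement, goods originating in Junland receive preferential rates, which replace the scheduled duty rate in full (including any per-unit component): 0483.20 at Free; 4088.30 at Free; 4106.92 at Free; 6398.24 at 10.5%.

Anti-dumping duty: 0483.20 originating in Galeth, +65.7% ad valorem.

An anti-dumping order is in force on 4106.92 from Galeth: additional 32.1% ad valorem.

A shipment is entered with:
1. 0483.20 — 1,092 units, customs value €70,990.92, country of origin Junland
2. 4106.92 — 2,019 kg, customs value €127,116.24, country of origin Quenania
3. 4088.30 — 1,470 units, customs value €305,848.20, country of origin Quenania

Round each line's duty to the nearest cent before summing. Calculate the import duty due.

Line 1 (0483.20, Junland, 1,092 units, €70,990.92):
Base rate for 0483.20 is 21%.
Origin Junland qualifies under the Galistan–Junland agreement and 0483.20 is covered: preferential rate Free applies instead.
The additional-duty order on 0483.20 targets Galeth, not Junland; it does not apply.
Duty = €70,990.92 × 0% = €0.00.
Line 2 (4106.92, Quenania, 2,019 kg, €127,116.24):
Base rate for 4106.92 is 13% + €1.00/kg.
4106.92 has an FTA preferential rate, but origin Quenania is not Junland; base rate stands.
The additional-duty order on 4106.92 targets Galeth, not Quenania; it does not apply.
Duty = €127,116.24 × 13% + 2,019 × €1.00 = €18,544.11.
Line 3 (4088.30, Quenania, 1,470 units, €305,848.20):
Base rate for 4088.30 is 4%.
4088.30 has an FTA preferential rate, but origin Quenania is not Junland; base rate stands.
Duty = €305,848.20 × 4% = €12,233.93.
Total = €0.00 + €18,544.11 + €12,233.93 = €30,778.04.

€30,778.04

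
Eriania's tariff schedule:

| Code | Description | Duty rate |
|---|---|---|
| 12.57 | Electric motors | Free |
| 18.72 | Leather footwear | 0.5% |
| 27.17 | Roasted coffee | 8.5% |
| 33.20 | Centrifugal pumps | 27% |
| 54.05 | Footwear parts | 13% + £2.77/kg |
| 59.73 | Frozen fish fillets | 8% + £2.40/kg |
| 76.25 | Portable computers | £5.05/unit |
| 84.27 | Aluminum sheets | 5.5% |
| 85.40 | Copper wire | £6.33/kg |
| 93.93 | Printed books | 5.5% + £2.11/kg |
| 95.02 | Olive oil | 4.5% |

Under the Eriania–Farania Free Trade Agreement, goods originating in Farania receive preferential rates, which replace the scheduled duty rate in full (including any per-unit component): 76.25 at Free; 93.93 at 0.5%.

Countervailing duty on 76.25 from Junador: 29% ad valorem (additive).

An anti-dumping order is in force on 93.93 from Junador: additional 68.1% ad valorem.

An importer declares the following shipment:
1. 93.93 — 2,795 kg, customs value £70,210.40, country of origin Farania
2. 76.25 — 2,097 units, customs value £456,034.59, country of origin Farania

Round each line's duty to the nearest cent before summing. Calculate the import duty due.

£351.05

Line 1 (93.93, Farania, 2,795 kg, £70,210.40):
Base rate for 93.93 is 5.5% + £2.11/kg.
Origin Farania qualifies under the Eriania–Farania agreement and 93.93 is covered: preferential rate 0.5% applies instead.
The additional-duty order on 93.93 targets Junador, not Farania; it does not apply.
Duty = £70,210.40 × 0.5% = £351.05.
Line 2 (76.25, Farania, 2,097 units, £456,034.59):
Base rate for 76.25 is £5.05/unit.
Origin Farania qualifies under the Eriania–Farania agreement and 76.25 is covered: preferential rate Free applies instead.
The additional-duty order on 76.25 targets Junador, not Farania; it does not apply.
Duty = £456,034.59 × 0% = £0.00.
Total = £351.05 + £0.00 = £351.05.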